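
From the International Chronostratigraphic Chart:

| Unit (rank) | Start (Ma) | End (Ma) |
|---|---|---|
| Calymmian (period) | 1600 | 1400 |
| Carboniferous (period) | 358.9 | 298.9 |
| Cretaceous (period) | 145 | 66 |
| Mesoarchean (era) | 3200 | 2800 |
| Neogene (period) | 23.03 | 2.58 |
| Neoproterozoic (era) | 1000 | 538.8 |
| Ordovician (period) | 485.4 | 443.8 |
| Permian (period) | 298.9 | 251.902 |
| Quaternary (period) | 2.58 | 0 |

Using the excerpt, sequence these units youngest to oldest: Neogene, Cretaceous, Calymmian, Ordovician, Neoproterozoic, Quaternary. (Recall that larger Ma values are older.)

Quaternary, Neogene, Cretaceous, Ordovician, Neoproterozoic, Calymmian

Sorting by start age (ascending Ma, since larger Ma = older): Quaternary began 2.58, Neogene began 23.03, Cretaceous began 145, Ordovician began 485.4, Neoproterozoic began 1000, Calymmian began 1600.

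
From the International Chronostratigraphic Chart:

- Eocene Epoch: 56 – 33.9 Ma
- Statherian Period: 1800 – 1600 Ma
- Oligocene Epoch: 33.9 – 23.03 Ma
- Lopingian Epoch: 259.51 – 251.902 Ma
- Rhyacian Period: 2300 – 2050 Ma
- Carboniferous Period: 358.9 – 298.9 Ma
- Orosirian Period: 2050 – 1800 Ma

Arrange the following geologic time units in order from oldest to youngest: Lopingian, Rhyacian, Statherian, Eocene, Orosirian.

Rhyacian, then Orosirian, then Statherian, then Lopingian, then Eocene

Read off each span (Ma): Lopingian 259.51–251.902; Rhyacian 2300–2050; Statherian 1800–1600; Eocene 56–33.9; Orosirian 2050–1800.
Larger Ma is older, so oldest→youngest is Rhyacian, Orosirian, Statherian, Lopingian, Eocene.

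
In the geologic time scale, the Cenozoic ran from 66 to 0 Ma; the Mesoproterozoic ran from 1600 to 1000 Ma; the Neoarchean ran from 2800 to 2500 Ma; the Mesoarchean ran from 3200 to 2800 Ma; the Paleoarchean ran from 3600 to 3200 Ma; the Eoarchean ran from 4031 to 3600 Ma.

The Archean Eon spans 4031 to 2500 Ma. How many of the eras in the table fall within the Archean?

4

Eras inside 4031–2500 Ma: Eoarchean, Paleoarchean, Mesoarchean, Neoarchean — 4 in total.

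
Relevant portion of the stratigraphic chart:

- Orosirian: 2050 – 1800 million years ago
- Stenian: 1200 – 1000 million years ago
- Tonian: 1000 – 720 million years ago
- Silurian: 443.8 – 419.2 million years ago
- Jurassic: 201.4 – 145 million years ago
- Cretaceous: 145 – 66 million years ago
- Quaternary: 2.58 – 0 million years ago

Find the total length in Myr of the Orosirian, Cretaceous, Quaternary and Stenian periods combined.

Duration is start − end for each: (2050 − 1800) + (145 − 66) + (2.58 − 0) + (1200 − 1000).
That is 250 + 79 + 2.58 + 200, which totals 531.58 million years.

531.58 million years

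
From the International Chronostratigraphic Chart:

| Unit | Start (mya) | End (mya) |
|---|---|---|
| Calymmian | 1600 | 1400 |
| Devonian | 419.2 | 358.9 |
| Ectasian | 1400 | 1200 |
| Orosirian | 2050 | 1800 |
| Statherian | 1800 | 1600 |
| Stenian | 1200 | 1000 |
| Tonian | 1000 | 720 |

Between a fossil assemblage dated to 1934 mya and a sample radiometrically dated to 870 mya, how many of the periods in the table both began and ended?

1934 Ma sits inside the Orosirian (2050–1800) and 870 Ma inside the Tonian (1000–720); neither of those is wholly between the two dates.
The listed periods lying completely between them are Statherian, Calymmian, Ectasian, Stenian — 4 in all.

4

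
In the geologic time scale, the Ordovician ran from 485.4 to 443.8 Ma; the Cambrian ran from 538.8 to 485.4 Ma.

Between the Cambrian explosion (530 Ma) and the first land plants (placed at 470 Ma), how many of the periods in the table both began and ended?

0

The older date is 530 Ma and the younger is 470 Ma.
No period both begins after 530 Ma and ends before 470 Ma, so the count is 0.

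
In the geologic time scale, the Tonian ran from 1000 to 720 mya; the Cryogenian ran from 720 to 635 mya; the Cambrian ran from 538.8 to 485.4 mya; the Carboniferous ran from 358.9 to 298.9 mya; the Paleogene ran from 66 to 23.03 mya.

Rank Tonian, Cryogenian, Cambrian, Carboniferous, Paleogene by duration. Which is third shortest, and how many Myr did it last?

Carboniferous, 60 million years

Start − end for each: Tonian 1000 − 720 = 280; Cryogenian 720 − 635 = 85; Cambrian 538.8 − 485.4 = 53.4; Carboniferous 358.9 − 298.9 = 60; Paleogene 66 − 23.03 = 42.97.
Ranking these from shortest: Paleogene < Cambrian < Carboniferous < Cryogenian < Tonian.
Position 3 in that ranking is Carboniferous, which lasted 60 Myr.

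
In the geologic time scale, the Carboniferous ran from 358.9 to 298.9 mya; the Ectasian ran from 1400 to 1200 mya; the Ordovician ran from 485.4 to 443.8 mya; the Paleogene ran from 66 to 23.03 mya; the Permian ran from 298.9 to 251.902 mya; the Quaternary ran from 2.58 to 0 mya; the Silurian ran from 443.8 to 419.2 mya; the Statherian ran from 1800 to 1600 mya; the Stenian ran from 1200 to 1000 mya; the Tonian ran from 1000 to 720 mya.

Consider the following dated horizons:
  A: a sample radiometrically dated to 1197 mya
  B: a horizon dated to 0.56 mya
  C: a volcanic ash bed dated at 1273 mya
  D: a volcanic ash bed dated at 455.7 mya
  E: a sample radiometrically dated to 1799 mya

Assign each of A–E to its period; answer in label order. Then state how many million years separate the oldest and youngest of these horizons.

Match each age against the start–end ranges in the excerpt: A = 1197 Ma → Stenian (1200–1000); B = 0.56 Ma → Quaternary (2.58–0); C = 1273 Ma → Ectasian (1400–1200); D = 455.7 Ma → Ordovician (485.4–443.8); E = 1799 Ma → Statherian (1800–1600).
The largest age is 1799 Ma and the smallest is 0.56 Ma; their difference is 1798.44 Myr.

A — Stenian; B — Quaternary; C — Ectasian; D — Ordovician; E — Statherian; span 1798.44 million years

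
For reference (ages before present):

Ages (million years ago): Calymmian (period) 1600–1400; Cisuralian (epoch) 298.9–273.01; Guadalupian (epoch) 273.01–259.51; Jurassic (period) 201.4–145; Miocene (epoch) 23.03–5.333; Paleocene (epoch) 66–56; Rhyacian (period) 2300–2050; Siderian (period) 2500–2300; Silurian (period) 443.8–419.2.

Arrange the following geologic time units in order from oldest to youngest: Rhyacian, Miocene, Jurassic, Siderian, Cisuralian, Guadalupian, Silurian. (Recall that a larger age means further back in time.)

The oldest of these is Siderian (starts 2500 Ma) and the youngest is Miocene (ends 5.333 Ma).
In between, by decreasing start age: Rhyacian (2300), Silurian (443.8), Cisuralian (298.9), Guadalupian (273.01), Jurassic (201.4).

Siderian → Rhyacian → Silurian → Cisuralian → Guadalupian → Jurassic → Miocene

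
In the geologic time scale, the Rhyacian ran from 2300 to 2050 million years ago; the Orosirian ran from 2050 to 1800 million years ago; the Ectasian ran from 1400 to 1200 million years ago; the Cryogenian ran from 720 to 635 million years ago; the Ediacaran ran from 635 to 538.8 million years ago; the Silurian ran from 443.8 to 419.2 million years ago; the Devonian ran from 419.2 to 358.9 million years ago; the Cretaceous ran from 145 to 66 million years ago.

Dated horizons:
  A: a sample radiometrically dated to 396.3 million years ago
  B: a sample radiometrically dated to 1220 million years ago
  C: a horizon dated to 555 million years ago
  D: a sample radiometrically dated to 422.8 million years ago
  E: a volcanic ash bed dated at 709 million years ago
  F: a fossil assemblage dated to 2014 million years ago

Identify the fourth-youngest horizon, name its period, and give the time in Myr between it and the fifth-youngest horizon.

E, in the Cryogenian; 511 million years to B

Sorted youngest-first by Ma: A (396.3), D (422.8), C (555), E (709), B (1220), F (2014).
The fourth youngest is E at 709 Ma, which lies in 720–635 Ma: the Cryogenian.
The fifth youngest is B at 1220 Ma; separation = |709 − 1220| = 511 Myr.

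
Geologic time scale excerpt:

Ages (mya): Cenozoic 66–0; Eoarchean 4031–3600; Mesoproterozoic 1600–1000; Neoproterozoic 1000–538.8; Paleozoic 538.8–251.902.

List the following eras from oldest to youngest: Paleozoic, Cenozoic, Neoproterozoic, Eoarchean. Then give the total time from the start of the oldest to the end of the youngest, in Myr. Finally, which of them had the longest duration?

From the excerpt: Paleozoic 538.8–251.902; Cenozoic 66–0; Neoproterozoic 1000–538.8; Eoarchean 4031–3600 (Ma).
Larger Ma is earlier, so the oldest is Eoarchean and the youngest is Cenozoic; oldest to youngest: Eoarchean, Neoproterozoic, Paleozoic, Cenozoic.
Oldest start 4031 minus youngest end 0 gives 4031 Myr overall.
Individual lengths (start − end): Paleozoic 286.898; Eoarchean 431; Cenozoic 66; Neoproterozoic 461.2. The largest is Neoproterozoic at 461.2 Myr.

Eoarchean → Neoproterozoic → Paleozoic → Cenozoic; total span 4031 Myr; longest is Neoproterozoic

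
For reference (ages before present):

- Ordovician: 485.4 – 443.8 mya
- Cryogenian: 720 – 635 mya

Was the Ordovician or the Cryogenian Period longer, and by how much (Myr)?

Ordovician: 485.4 − 443.8 = 41.6 Myr.
Cryogenian: 720 − 635 = 85 Myr.
Difference: 85 − 41.6 = 43.4 Myr, so the Cryogenian was longer.

Cryogenian, by 43.4 million years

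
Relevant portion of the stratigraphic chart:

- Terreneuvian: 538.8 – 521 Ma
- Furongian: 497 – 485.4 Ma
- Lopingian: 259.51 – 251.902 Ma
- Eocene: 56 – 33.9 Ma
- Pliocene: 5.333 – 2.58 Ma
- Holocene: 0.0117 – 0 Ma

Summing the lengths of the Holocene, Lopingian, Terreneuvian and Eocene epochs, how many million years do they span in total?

47.5197 million years

Duration is start − end for each: (0.0117 − 0) + (259.51 − 251.902) + (538.8 − 521) + (56 − 33.9).
That is 0.0117 + 7.608 + 17.8 + 22.1, which totals 47.5197 million years.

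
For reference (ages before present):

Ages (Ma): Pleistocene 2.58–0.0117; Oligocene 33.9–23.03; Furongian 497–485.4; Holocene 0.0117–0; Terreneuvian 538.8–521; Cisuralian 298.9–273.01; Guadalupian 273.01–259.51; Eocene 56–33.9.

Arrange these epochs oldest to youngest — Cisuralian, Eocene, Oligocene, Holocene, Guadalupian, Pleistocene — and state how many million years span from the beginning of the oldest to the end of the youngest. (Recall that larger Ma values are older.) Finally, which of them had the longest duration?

From the excerpt: Cisuralian 298.9–273.01; Eocene 56–33.9; Oligocene 33.9–23.03; Holocene 0.0117–0; Guadalupian 273.01–259.51; Pleistocene 2.58–0.0117 (Ma).
Larger Ma is earlier, so the oldest is Cisuralian and the youngest is Holocene; oldest to youngest: Cisuralian, Guadalupian, Eocene, Oligocene, Pleistocene, Holocene.
Oldest start 298.9 minus youngest end 0 gives 298.9 Myr overall.
Individual lengths (start − end): Holocene 0.0117; Oligocene 10.87; Cisuralian 25.89; Eocene 22.1; Pleistocene 2.5683; Guadalupian 13.5. The largest is Cisuralian at 25.89 Myr.

Cisuralian, Guadalupian, Eocene, Oligocene, Pleistocene, Holocene; total span 298.9 Myr; longest is Cisuralian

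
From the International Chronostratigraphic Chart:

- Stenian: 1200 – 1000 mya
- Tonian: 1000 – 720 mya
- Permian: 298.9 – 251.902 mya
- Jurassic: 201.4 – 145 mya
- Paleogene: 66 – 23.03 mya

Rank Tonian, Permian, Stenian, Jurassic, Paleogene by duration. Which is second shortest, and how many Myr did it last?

Durations: Tonian 280; Permian 46.998; Stenian 200; Jurassic 56.4; Paleogene 42.97 Myr.
Sorted shortest-first: Paleogene (42.97), Permian (46.998), Jurassic (56.4), Stenian (200), Tonian (280).
The second shortest is Permian at 46.998 Myr.

Permian, 46.998 million years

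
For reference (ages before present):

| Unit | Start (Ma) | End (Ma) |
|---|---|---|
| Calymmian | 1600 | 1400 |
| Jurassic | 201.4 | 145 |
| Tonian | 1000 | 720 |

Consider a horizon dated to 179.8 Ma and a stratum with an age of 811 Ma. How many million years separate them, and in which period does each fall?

Elapsed time: 811 − 179.8 = 631.2 Myr.
179.8 Ma lies within 201.4–145 Ma: Jurassic.
811 Ma lies within 1000–720 Ma: Tonian.

631.2 million years apart; the first in the Jurassic, the second in the Tonian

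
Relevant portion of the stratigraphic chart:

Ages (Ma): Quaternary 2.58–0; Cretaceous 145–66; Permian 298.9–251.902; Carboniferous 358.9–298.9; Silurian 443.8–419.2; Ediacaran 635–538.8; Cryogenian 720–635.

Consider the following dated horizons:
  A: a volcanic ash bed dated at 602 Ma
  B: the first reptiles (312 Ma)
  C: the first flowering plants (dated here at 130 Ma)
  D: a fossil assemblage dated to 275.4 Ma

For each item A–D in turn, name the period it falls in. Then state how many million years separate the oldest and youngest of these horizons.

A: 602 Ma lies in 635–538.8 Ma, so Ediacaran.
B: 312 Ma lies in 358.9–298.9 Ma, so Carboniferous.
C: 130 Ma lies in 145–66 Ma, so Cretaceous.
D: 275.4 Ma lies in 298.9–251.902 Ma, so Permian.
Oldest = 602 Ma, youngest = 130 Ma → span 472 Myr.

A — Ediacaran; B — Carboniferous; C — Cretaceous; D — Permian; span 472 million years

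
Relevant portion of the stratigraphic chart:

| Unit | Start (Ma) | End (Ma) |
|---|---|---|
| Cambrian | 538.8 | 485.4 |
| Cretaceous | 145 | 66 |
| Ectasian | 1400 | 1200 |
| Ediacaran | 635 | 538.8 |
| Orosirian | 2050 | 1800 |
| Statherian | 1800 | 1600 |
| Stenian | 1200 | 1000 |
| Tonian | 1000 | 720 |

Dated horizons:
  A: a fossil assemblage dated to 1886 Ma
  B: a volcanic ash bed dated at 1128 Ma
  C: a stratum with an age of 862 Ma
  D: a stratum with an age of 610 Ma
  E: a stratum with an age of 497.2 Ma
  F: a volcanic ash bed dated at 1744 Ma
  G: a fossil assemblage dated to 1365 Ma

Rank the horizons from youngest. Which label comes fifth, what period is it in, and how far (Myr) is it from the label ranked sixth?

Smaller Ma means younger, so youngest first: E 497.2 < D 610 < C 862 < B 1128 < G 1365 < F 1744 < A 1886.
Counting 5 along gives G (1365 Ma); the excerpt puts that inside the Ectasian, 1400–1200 Ma.
Next in line is F (1744 Ma), and 1744 − 1365 = 379 Myr.

G, in the Ectasian; 379 million years to F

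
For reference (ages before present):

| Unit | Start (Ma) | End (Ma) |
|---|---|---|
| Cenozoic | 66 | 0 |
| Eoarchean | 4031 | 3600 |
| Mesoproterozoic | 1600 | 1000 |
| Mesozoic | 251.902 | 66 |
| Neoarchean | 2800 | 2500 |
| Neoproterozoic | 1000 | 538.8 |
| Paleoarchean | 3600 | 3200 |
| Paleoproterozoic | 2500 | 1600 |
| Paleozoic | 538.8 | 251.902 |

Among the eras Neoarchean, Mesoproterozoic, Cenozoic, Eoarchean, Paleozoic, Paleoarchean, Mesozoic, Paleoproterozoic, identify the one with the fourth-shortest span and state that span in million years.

Start − end for each: Neoarchean 2800 − 2500 = 300; Mesoproterozoic 1600 − 1000 = 600; Cenozoic 66 − 0 = 66; Eoarchean 4031 − 3600 = 431; Paleozoic 538.8 − 251.902 = 286.898; Paleoarchean 3600 − 3200 = 400; Mesozoic 251.902 − 66 = 185.902; Paleoproterozoic 2500 − 1600 = 900.
Ranking these from shortest: Cenozoic < Mesozoic < Paleozoic < Neoarchean < Paleoarchean < Eoarchean < Mesoproterozoic < Paleoproterozoic.
Position 4 in that ranking is Neoarchean, which lasted 300 Myr.

Neoarchean, 300 million years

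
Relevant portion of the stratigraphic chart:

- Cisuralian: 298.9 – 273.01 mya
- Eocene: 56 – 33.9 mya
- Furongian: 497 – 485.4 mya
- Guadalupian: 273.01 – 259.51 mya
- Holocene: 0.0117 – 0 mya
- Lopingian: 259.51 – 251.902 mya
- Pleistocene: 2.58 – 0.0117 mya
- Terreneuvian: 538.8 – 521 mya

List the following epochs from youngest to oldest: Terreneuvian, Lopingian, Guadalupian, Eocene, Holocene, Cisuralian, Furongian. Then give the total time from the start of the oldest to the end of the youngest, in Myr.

Start ages (Ma): Terreneuvian 538.8, Furongian 497, Cisuralian 298.9, Guadalupian 273.01, Lopingian 259.51, Eocene 56, Holocene 0.0117.
Ordered youngest to oldest: Holocene, Eocene, Lopingian, Guadalupian, Cisuralian, Furongian, Terreneuvian.
Span = 538.8 − 0 = 538.8 Myr.

Holocene → Eocene → Lopingian → Guadalupian → Cisuralian → Furongian → Terreneuvian; total span 538.8 Myr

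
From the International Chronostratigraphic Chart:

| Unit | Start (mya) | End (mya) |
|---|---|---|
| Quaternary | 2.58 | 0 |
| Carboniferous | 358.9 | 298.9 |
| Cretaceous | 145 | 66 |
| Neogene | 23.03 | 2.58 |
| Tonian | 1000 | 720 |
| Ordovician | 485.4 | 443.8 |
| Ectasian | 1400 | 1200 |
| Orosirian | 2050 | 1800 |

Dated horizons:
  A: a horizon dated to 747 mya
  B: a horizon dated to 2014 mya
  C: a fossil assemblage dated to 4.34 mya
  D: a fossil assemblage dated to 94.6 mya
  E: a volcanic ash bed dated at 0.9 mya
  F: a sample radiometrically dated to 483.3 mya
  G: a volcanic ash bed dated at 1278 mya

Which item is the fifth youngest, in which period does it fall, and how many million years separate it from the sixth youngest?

A, in the Tonian; 531 million years to G

Smaller Ma means younger, so youngest first: E 0.9 < C 4.34 < D 94.6 < F 483.3 < A 747 < G 1278 < B 2014.
Counting 5 along gives A (747 Ma); the excerpt puts that inside the Tonian, 1000–720 Ma.
Next in line is G (1278 Ma), and 1278 − 747 = 531 Myr.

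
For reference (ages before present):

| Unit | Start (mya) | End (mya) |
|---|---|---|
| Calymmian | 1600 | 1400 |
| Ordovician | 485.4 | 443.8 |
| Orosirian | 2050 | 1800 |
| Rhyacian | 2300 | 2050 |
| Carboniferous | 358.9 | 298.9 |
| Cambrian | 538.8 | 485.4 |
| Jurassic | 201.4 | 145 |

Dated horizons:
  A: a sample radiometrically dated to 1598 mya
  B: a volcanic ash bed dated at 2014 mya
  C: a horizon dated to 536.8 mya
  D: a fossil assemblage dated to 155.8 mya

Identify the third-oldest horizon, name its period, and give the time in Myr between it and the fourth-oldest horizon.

C, in the Cambrian; 381 million years to D

Sorted oldest-first by Ma: B (2014), A (1598), C (536.8), D (155.8).
The third oldest is C at 536.8 Ma, which lies in 538.8–485.4 Ma: the Cambrian.
The fourth oldest is D at 155.8 Ma; separation = |536.8 − 155.8| = 381 Myr.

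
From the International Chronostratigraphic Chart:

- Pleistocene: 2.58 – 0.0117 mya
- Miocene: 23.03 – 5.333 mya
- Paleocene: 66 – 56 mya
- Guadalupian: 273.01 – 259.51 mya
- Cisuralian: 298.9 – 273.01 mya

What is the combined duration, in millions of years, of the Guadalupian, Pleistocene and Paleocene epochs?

Duration is start − end for each: (273.01 − 259.51) + (2.58 − 0.0117) + (66 − 56).
That is 13.5 + 2.5683 + 10, which totals 26.0683 million years.

26.0683 million years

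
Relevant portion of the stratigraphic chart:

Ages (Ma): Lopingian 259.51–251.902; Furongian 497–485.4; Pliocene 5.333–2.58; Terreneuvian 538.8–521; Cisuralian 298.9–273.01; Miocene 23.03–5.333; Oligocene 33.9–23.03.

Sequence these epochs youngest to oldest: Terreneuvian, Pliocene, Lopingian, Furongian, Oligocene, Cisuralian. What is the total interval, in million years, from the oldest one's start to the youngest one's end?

Start ages (Ma): Terreneuvian 538.8, Furongian 497, Cisuralian 298.9, Lopingian 259.51, Oligocene 33.9, Pliocene 5.333.
Ordered youngest to oldest: Pliocene, Oligocene, Lopingian, Cisuralian, Furongian, Terreneuvian.
Span = 538.8 − 2.58 = 536.22 Myr.

Pliocene → Oligocene → Lopingian → Cisuralian → Furongian → Terreneuvian; total span 536.22 Myr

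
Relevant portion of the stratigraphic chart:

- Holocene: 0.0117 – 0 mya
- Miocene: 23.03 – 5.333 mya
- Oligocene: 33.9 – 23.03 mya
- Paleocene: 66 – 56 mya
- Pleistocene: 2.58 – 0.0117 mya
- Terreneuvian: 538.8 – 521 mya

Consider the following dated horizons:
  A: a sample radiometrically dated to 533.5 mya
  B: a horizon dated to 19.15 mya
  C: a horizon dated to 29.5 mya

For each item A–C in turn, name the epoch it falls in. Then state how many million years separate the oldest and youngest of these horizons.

A — Terreneuvian; B — Miocene; C — Oligocene; span 514.35 million years

A: 533.5 Ma lies in 538.8–521 Ma, so Terreneuvian.
B: 19.15 Ma lies in 23.03–5.333 Ma, so Miocene.
C: 29.5 Ma lies in 33.9–23.03 Ma, so Oligocene.
Oldest = 533.5 Ma, youngest = 19.15 Ma → span 514.35 Myr.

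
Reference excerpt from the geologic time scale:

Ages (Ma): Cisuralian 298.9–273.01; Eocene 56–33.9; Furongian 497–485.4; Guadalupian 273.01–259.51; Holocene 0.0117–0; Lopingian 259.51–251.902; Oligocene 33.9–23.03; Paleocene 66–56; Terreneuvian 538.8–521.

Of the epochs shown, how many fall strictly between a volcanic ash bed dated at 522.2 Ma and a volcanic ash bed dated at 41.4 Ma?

522.2 Ma sits inside the Terreneuvian (538.8–521) and 41.4 Ma inside the Eocene (56–33.9); neither of those is wholly between the two dates.
The listed epochs lying completely between them are Furongian, Cisuralian, Guadalupian, Lopingian, Paleocene — 5 in all.

5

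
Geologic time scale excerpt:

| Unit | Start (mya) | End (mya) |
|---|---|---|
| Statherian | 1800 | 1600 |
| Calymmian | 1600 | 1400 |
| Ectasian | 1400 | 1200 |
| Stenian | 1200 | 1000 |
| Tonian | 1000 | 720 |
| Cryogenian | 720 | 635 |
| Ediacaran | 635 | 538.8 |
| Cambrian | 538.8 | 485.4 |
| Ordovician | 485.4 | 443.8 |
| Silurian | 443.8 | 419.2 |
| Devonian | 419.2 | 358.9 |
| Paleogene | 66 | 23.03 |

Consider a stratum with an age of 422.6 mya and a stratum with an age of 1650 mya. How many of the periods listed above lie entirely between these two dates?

1650 Ma sits inside the Statherian (1800–1600) and 422.6 Ma inside the Silurian (443.8–419.2); neither of those is wholly between the two dates.
The listed periods lying completely between them are Calymmian, Ectasian, Stenian, Tonian, Cryogenian, Ediacaran, Cambrian, Ordovician — 8 in all.

8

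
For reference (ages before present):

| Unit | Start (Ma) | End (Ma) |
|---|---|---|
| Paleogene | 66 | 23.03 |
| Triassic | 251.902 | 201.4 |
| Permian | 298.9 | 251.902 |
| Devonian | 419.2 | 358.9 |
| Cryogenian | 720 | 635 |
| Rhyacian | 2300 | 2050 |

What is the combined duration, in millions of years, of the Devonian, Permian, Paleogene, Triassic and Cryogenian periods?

Each duration: Devonian = 60.3; Permian = 46.998; Paleogene = 42.97; Triassic = 50.502; Cryogenian = 85.
Sum: 60.3 + 46.998 + 42.97 + 50.502 + 85 = 285.77 Myr.

285.77 million years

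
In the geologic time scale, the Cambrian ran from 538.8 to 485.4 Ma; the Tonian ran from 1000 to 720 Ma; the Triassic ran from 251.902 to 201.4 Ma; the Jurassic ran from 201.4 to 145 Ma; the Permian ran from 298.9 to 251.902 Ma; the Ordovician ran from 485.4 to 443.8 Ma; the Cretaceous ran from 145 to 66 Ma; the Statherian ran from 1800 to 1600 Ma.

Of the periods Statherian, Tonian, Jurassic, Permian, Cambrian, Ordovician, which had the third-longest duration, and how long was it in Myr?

Start − end for each: Statherian 1800 − 1600 = 200; Tonian 1000 − 720 = 280; Jurassic 201.4 − 145 = 56.4; Permian 298.9 − 251.902 = 46.998; Cambrian 538.8 − 485.4 = 53.4; Ordovician 485.4 − 443.8 = 41.6.
Ranking these from longest: Tonian > Statherian > Jurassic > Cambrian > Permian > Ordovician.
Position 3 in that ranking is Jurassic, which lasted 56.4 Myr.

Jurassic, 56.4 million years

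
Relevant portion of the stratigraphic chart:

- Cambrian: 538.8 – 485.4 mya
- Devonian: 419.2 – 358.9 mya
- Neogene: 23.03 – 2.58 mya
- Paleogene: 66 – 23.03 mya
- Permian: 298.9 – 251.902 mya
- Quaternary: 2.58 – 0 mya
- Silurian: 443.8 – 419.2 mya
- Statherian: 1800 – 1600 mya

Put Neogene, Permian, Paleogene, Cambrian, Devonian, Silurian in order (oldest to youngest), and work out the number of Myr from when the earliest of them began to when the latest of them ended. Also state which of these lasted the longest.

Cambrian → Silurian → Devonian → Permian → Paleogene → Neogene; total span 536.22 Myr; longest is Devonian

Start ages (Ma): Cambrian 538.8, Silurian 443.8, Devonian 419.2, Permian 298.9, Paleogene 66, Neogene 23.03.
Ordered oldest to youngest: Cambrian, Silurian, Devonian, Permian, Paleogene, Neogene.
Span = 538.8 − 2.58 = 536.22 Myr.
Durations: Cambrian 53.4, Neogene 20.45, Silurian 24.6, Devonian 60.3, Paleogene 42.97, Permian 46.998 → longest is Devonian (60.3 Myr).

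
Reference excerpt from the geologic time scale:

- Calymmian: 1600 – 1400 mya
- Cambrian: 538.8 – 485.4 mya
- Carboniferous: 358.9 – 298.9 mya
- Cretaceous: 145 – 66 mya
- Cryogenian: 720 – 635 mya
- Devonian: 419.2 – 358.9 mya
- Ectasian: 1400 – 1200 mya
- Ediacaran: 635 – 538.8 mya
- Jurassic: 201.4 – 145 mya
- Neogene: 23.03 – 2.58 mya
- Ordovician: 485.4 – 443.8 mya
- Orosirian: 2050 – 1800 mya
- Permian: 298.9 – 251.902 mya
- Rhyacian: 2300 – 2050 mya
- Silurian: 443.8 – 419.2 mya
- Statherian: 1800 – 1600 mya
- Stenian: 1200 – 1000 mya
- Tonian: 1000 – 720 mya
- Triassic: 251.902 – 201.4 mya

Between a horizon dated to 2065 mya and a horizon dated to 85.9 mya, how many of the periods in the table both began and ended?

2065 Ma sits inside the Rhyacian (2300–2050) and 85.9 Ma inside the Cretaceous (145–66); neither of those is wholly between the two dates.
The listed periods lying completely between them are Orosirian, Statherian, Calymmian, Ectasian, Stenian, Tonian, Cryogenian, Ediacaran, Cambrian, Ordovician, Silurian, Devonian, Carboniferous, Permian, Triassic, Jurassic — 16 in all.

16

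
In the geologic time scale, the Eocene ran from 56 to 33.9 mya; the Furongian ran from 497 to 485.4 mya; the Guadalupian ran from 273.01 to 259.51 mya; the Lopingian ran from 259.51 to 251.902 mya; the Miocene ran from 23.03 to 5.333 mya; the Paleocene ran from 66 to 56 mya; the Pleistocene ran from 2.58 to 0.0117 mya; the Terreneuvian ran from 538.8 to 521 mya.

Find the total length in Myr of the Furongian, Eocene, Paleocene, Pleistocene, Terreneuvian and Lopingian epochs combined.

71.6763 million years

Each duration: Furongian = 11.6; Eocene = 22.1; Paleocene = 10; Pleistocene = 2.5683; Terreneuvian = 17.8; Lopingian = 7.608.
Sum: 11.6 + 22.1 + 10 + 2.5683 + 17.8 + 7.608 = 71.6763 Myr.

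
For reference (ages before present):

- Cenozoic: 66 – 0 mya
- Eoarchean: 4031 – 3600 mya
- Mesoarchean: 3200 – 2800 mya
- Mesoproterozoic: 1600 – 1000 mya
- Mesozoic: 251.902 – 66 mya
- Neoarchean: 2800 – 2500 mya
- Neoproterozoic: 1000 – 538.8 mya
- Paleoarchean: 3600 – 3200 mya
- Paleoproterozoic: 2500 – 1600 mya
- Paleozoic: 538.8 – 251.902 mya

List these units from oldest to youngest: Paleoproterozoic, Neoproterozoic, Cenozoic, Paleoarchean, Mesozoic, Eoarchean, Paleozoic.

Sorting by start age (descending Ma, since larger Ma = older): Eoarchean began 4031, Paleoarchean began 3600, Paleoproterozoic began 2500, Neoproterozoic began 1000, Paleozoic began 538.8, Mesozoic began 251.902, Cenozoic began 66.

Eoarchean, then Paleoarchean, then Paleoproterozoic, then Neoproterozoic, then Paleozoic, then Mesozoic, then Cenozoic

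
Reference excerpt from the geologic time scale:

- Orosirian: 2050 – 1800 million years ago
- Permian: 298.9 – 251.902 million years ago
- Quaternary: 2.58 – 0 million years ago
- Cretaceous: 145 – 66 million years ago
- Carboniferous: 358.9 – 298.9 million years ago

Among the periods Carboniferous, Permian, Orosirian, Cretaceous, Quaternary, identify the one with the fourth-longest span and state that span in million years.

Permian, 46.998 million years

Durations: Carboniferous 60; Permian 46.998; Orosirian 250; Cretaceous 79; Quaternary 2.58 Myr.
Sorted longest-first: Orosirian (250), Cretaceous (79), Carboniferous (60), Permian (46.998), Quaternary (2.58).
The fourth longest is Permian at 46.998 Myr.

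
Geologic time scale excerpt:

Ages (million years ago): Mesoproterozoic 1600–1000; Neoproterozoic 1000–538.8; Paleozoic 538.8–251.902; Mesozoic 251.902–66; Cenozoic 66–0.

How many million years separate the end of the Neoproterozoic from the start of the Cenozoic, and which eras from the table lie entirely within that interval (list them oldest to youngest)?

472.8 million years; Paleozoic, Mesozoic

End of Neoproterozoic = 538.8 Ma; start of Cenozoic = 66 Ma.
Gap = 538.8 − 66 = 472.8 Myr.
Eras wholly inside 538.8–66 Ma: Paleozoic (538.8–251.902), Mesozoic (251.902–66).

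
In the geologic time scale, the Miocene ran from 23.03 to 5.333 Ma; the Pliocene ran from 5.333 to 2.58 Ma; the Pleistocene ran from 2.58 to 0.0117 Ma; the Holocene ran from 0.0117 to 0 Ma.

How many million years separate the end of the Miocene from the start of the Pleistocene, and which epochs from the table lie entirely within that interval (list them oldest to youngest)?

The Miocene closes at 5.333 Ma and the Pleistocene opens at 2.58 Ma, so the interval is 5.333 − 2.58 = 2.753 Myr.
An epoch fits inside if it starts at or after 5.333 Ma and ends at or before 2.58 Ma; oldest first that gives Pliocene.

2.753 million years; Pliocene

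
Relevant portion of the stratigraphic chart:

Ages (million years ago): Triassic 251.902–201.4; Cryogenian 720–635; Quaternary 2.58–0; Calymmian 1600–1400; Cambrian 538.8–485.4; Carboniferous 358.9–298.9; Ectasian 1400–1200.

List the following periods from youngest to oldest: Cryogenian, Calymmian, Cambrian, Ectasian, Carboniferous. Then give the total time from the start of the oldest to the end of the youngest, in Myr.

From the excerpt: Cryogenian 720–635; Calymmian 1600–1400; Cambrian 538.8–485.4; Ectasian 1400–1200; Carboniferous 358.9–298.9 (Ma).
Larger Ma is earlier, so the oldest is Calymmian and the youngest is Carboniferous; youngest to oldest: Carboniferous, Cambrian, Cryogenian, Ectasian, Calymmian.
Oldest start 1600 minus youngest end 298.9 gives 1301.1 Myr overall.

Carboniferous → Cambrian → Cryogenian → Ectasian → Calymmian; total span 1301.1 Myr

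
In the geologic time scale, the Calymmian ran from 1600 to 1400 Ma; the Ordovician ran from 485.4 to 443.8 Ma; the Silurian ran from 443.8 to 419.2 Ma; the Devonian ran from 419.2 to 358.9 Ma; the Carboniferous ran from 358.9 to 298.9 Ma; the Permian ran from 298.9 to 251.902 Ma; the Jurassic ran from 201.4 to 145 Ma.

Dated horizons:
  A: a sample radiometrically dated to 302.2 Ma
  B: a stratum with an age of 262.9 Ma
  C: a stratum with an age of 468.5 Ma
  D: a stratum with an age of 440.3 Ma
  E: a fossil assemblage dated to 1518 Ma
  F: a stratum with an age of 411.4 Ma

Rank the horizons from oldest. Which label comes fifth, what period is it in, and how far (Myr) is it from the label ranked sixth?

Larger Ma means older, so oldest first: E 1518 > C 468.5 > D 440.3 > F 411.4 > A 302.2 > B 262.9.
Counting 5 along gives A (302.2 Ma); the excerpt puts that inside the Carboniferous, 358.9–298.9 Ma.
Next in line is B (262.9 Ma), and 302.2 − 262.9 = 39.3 Myr.

A, in the Carboniferous; 39.3 million years to B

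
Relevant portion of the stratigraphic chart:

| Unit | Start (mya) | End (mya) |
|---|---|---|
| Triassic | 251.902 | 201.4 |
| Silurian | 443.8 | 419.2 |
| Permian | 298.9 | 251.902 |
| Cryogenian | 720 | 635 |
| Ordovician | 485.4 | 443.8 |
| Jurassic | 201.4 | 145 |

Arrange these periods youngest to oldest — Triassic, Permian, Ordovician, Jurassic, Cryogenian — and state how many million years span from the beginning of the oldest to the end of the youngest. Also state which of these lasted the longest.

Jurassic → Triassic → Permian → Ordovician → Cryogenian; total span 575 Myr; longest is Cryogenian

Start ages (Ma): Cryogenian 720, Ordovician 485.4, Permian 298.9, Triassic 251.902, Jurassic 201.4.
Ordered youngest to oldest: Jurassic, Triassic, Permian, Ordovician, Cryogenian.
Span = 720 − 145 = 575 Myr.
Durations: Ordovician 41.6, Cryogenian 85, Permian 46.998, Triassic 50.502, Jurassic 56.4 → longest is Cryogenian (85 Myr).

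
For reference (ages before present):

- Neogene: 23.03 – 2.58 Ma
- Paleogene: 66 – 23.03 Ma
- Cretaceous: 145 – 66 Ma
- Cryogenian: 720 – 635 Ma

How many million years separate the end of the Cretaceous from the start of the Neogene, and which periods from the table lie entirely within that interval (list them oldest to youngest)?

End of Cretaceous = 66 Ma; start of Neogene = 23.03 Ma.
Gap = 66 − 23.03 = 42.97 Myr.
Periods wholly inside 66–23.03 Ma: Paleogene (66–23.03).

42.97 million years; Paleogene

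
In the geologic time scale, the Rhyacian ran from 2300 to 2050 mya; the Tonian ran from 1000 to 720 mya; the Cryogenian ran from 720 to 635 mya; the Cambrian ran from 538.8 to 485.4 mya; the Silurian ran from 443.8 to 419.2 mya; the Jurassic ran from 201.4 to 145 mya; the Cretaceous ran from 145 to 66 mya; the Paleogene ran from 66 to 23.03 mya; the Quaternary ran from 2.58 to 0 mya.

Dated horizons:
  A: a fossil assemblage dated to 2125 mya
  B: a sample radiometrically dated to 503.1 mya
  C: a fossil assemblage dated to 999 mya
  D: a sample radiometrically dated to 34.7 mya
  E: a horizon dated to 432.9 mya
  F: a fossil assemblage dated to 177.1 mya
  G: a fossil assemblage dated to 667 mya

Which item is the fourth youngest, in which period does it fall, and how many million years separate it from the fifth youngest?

Smaller Ma means younger, so youngest first: D 34.7 < F 177.1 < E 432.9 < B 503.1 < G 667 < C 999 < A 2125.
Counting 4 along gives B (503.1 Ma); the excerpt puts that inside the Cambrian, 538.8–485.4 Ma.
Next in line is G (667 Ma), and 667 − 503.1 = 163.9 Myr.

B, in the Cambrian; 163.9 million years to G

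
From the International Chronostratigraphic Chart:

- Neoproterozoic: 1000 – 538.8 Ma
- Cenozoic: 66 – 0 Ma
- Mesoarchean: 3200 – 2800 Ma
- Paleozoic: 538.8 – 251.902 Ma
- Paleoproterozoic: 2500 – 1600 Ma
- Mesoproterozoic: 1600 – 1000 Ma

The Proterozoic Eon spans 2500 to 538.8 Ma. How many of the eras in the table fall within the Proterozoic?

Eras inside 2500–538.8 Ma: Paleoproterozoic, Mesoproterozoic, Neoproterozoic — 3 in total.

3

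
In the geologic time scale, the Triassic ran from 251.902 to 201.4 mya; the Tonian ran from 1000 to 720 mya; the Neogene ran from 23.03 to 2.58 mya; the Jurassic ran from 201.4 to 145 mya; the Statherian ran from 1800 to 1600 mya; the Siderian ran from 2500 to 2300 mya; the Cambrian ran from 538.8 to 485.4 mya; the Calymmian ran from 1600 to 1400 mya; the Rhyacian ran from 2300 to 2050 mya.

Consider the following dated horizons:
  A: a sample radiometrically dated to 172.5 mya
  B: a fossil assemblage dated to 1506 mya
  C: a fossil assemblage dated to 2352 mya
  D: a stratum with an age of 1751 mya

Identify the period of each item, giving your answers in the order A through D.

A — Jurassic; B — Calymmian; C — Siderian; D — Statherian

Match each age against the start–end ranges in the excerpt: A = 172.5 Ma → Jurassic (201.4–145); B = 1506 Ma → Calymmian (1600–1400); C = 2352 Ma → Siderian (2500–2300); D = 1751 Ma → Statherian (1800–1600).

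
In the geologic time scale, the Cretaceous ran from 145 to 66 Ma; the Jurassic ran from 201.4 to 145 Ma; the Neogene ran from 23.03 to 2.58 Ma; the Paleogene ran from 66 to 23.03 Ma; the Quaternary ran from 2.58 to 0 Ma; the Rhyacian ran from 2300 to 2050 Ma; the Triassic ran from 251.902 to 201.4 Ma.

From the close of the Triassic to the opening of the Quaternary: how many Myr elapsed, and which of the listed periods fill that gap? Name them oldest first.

198.82 million years; Jurassic, Cretaceous, Paleogene, Neogene

The Triassic closes at 201.4 Ma and the Quaternary opens at 2.58 Ma, so the interval is 201.4 − 2.58 = 198.82 Myr.
A period fits inside if it starts at or after 201.4 Ma and ends at or before 2.58 Ma; oldest first that gives Jurassic, Cretaceous, Paleogene, Neogene.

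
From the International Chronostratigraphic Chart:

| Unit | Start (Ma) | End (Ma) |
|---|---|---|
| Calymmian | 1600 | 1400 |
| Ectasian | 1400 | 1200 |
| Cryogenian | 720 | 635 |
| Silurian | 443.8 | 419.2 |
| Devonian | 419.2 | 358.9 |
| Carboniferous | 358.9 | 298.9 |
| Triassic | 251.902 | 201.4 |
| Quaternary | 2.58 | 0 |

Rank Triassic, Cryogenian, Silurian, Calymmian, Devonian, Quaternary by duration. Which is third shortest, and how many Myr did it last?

Triassic, 50.502 million years

Durations: Triassic 50.502; Cryogenian 85; Silurian 24.6; Calymmian 200; Devonian 60.3; Quaternary 2.58 Myr.
Sorted shortest-first: Quaternary (2.58), Silurian (24.6), Triassic (50.502), Devonian (60.3), Cryogenian (85), Calymmian (200).
The third shortest is Triassic at 50.502 Myr.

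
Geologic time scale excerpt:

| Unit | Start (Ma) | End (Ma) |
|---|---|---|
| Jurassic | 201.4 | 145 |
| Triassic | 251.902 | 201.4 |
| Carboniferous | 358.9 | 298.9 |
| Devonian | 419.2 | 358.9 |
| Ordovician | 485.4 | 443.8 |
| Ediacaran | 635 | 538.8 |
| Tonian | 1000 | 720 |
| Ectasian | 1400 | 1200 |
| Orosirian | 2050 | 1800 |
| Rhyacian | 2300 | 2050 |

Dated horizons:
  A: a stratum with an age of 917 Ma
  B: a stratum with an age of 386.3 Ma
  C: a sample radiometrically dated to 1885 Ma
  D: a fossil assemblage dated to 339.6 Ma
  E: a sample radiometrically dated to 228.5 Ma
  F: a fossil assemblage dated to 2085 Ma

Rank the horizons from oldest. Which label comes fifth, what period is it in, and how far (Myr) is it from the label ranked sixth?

D, in the Carboniferous; 111.1 million years to E

Larger Ma means older, so oldest first: F 2085 > C 1885 > A 917 > B 386.3 > D 339.6 > E 228.5.
Counting 5 along gives D (339.6 Ma); the excerpt puts that inside the Carboniferous, 358.9–298.9 Ma.
Next in line is E (228.5 Ma), and 339.6 − 228.5 = 111.1 Myr.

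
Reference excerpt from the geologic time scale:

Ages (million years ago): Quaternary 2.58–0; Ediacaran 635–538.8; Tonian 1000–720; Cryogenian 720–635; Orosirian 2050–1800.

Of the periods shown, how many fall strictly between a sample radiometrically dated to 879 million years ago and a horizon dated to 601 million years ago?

879 Ma sits inside the Tonian (1000–720) and 601 Ma inside the Ediacaran (635–538.8); neither of those is wholly between the two dates.
The listed periods lying completely between them are Cryogenian — 1 in all.

1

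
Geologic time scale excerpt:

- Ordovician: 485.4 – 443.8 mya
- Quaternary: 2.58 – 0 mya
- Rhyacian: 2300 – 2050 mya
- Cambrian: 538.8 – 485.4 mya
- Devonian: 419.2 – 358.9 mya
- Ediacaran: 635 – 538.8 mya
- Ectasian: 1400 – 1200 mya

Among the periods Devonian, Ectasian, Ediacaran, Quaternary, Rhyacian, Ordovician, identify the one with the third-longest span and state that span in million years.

Start − end for each: Devonian 419.2 − 358.9 = 60.3; Ectasian 1400 − 1200 = 200; Ediacaran 635 − 538.8 = 96.2; Quaternary 2.58 − 0 = 2.58; Rhyacian 2300 − 2050 = 250; Ordovician 485.4 − 443.8 = 41.6.
Ranking these from longest: Rhyacian > Ectasian > Ediacaran > Devonian > Ordovician > Quaternary.
Position 3 in that ranking is Ediacaran, which lasted 96.2 Myr.

Ediacaran, 96.2 million years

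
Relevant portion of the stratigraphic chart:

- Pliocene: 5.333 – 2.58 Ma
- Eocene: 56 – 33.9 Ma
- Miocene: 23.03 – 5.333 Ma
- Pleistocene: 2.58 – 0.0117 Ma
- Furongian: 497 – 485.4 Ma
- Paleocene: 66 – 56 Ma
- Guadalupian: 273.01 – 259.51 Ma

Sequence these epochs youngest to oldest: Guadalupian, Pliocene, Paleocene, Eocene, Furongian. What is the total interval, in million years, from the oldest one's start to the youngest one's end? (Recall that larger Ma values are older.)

Pliocene → Eocene → Paleocene → Guadalupian → Furongian; total span 494.42 Myr

From the excerpt: Guadalupian 273.01–259.51; Pliocene 5.333–2.58; Paleocene 66–56; Eocene 56–33.9; Furongian 497–485.4 (Ma).
Larger Ma is earlier, so the oldest is Furongian and the youngest is Pliocene; youngest to oldest: Pliocene, Eocene, Paleocene, Guadalupian, Furongian.
Oldest start 497 minus youngest end 2.58 gives 494.42 Myr overall.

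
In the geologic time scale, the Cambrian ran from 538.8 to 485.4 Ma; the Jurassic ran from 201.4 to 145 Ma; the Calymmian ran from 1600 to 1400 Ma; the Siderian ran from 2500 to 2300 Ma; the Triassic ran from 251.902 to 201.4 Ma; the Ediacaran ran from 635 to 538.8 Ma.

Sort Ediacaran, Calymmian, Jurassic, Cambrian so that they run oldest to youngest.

Read off each span (Ma): Ediacaran 635–538.8; Calymmian 1600–1400; Jurassic 201.4–145; Cambrian 538.8–485.4.
Larger Ma is older, so oldest→youngest is Calymmian, Ediacaran, Cambrian, Jurassic.

Calymmian, Ediacaran, Cambrian, Jurassic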